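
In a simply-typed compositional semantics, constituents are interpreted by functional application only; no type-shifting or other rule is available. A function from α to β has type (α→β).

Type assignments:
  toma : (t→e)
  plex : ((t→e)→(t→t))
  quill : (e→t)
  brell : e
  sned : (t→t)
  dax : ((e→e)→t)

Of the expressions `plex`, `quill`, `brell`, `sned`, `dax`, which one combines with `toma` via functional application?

plex — combines: plex : ((t→e)→(t→t)) takes toma : (t→e) as argument, giving (t→t).
quill : (e→t) — no; toma wants t, and quill wants e.
brell : e — no; toma wants t, and brell wants nothing (atomic).
sned : (t→t) — no; toma wants t, and sned wants t.
dax : ((e→e)→t) — no; toma wants t, and dax wants (e→e).

plex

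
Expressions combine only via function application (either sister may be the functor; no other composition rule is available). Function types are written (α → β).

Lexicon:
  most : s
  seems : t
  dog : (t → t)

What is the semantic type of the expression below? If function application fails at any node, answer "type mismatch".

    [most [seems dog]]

[seems dog]: functor dog : (t → t), argument seems : t; result t.
[most [seems dog]]: s and t cannot combine by function application — type clash.

type mismatch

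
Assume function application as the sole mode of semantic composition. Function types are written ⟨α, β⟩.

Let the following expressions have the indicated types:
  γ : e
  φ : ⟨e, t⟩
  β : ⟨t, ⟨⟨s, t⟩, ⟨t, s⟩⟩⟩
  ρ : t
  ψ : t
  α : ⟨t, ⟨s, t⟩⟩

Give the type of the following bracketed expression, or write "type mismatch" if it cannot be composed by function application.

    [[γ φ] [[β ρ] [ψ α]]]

[γ φ]: ⟨e, t⟩ applied to e yields t.
[β ρ]: ⟨t, ⟨⟨s, t⟩, ⟨t, s⟩⟩⟩ applied to t yields ⟨⟨s, t⟩, ⟨t, s⟩⟩.
[ψ α]: ⟨t, ⟨s, t⟩⟩ applied to t yields ⟨s, t⟩.
[[β ρ] [ψ α]]: ⟨⟨s, t⟩, ⟨t, s⟩⟩ applied to ⟨s, t⟩ yields ⟨t, s⟩.
[[γ φ] [[β ρ] [ψ α]]]: ⟨t, s⟩ applied to t yields s.

s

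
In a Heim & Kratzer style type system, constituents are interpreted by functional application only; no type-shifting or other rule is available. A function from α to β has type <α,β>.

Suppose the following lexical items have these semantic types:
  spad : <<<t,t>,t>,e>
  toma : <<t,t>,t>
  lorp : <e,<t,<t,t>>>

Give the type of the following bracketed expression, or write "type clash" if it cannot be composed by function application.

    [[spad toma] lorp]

<t,<t,t>>

[spad toma] — spad of type <<<t,t>,t>,e> combines with toma of type <<t,t>,t>: type e.
[[spad toma] lorp] — lorp of type <e,<t,<t,t>>> combines with [spad toma] of type e: type <t,<t,t>>.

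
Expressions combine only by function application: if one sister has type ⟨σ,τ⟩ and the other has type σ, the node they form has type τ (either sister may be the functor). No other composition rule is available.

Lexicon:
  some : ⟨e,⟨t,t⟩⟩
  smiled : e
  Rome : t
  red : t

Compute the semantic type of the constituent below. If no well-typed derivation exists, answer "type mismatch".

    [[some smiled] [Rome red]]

[some smiled]: functor some : ⟨e,⟨t,t⟩⟩, argument smiled : e; result ⟨t,t⟩.
[Rome red]: t with t — neither is a function whose domain matches the other; composition fails here.

type mismatch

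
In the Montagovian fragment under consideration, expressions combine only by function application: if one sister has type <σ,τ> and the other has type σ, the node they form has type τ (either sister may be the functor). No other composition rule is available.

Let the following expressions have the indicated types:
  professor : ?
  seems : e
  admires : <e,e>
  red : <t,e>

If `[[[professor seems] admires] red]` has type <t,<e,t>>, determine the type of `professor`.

[[[professor seems] admires] red] must have type <t,<e,t>>. The sister red has type <t,e>; that is not a function onto <t,<e,t>>, so [[professor seems] admires] must be the functor, of type <<t,e>,<t,<e,t>>>.
[[professor seems] admires] must have type <<t,e>,<t,<e,t>>>. The sister admires has type <e,e>; that is not a function onto <<t,e>,<t,<e,t>>>, so [professor seems] must be the functor, of type <<e,e>,<<t,e>,<t,<e,t>>>>.
[professor seems] must have type <<e,e>,<<t,e>,<t,<e,t>>>>. The sister seems has type e; that is not a function onto <<e,e>,<<t,e>,<t,<e,t>>>>, so professor must be the functor, of type <e,<<e,e>,<<t,e>,<t,<e,t>>>>>.

<e,<<e,e>,<<t,e>,<t,<e,t>>>>>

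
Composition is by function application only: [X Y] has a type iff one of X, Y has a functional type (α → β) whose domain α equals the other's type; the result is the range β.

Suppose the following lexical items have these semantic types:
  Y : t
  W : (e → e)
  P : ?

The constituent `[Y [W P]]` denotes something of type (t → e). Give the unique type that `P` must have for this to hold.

For [Y [W P]] to have type (t → e) with Y of type t, [W P] must be the function: [W P] : (t → (t → e)).
For [W P] to have type (t → (t → e)) with W of type (e → e), P must be the function: P : ((e → e) → (t → (t → e))).

((e → e) → (t → (t → e)))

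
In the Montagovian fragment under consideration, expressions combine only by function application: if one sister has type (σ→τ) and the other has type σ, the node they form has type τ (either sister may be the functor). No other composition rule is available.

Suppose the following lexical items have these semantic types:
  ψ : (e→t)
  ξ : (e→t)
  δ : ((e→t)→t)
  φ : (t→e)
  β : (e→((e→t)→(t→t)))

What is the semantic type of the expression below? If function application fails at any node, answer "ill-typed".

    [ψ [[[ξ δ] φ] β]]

[ξ δ]: functor δ : ((e→t)→t), argument ξ : (e→t); result t.
[[ξ δ] φ]: functor φ : (t→e), argument [ξ δ] : t; result e.
[[[ξ δ] φ] β]: functor β : (e→((e→t)→(t→t))), argument [[ξ δ] φ] : e; result ((e→t)→(t→t)).
[ψ [[[ξ δ] φ] β]]: functor [[[ξ δ] φ] β] : ((e→t)→(t→t)), argument ψ : (e→t); result (t→t).

(t→t)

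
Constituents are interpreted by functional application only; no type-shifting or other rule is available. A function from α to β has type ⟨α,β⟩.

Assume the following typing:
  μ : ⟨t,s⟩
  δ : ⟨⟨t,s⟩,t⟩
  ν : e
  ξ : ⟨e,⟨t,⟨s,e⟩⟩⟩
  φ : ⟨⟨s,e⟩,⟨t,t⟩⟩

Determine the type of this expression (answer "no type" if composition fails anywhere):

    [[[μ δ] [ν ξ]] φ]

⟨t,t⟩

At [μ δ], δ : ⟨⟨t,s⟩,t⟩ takes μ : ⟨t,s⟩, giving t.
At [ν ξ], ξ : ⟨e,⟨t,⟨s,e⟩⟩⟩ takes ν : e, giving ⟨t,⟨s,e⟩⟩.
At [[μ δ] [ν ξ]], [ν ξ] : ⟨t,⟨s,e⟩⟩ takes [μ δ] : t, giving ⟨s,e⟩.
At [[[μ δ] [ν ξ]] φ], φ : ⟨⟨s,e⟩,⟨t,t⟩⟩ takes [[μ δ] [ν ξ]] : ⟨s,e⟩, giving ⟨t,t⟩.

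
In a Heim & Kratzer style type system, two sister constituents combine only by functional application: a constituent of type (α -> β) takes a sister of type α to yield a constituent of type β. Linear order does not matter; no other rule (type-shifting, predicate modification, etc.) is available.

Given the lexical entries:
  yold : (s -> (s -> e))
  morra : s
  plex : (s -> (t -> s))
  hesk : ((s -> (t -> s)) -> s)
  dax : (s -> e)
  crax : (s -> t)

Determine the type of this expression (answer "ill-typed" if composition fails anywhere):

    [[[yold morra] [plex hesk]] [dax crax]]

At [yold morra], yold : (s -> (s -> e)) takes morra : s, giving (s -> e).
At [plex hesk], hesk : ((s -> (t -> s)) -> s) takes plex : (s -> (t -> s)), giving s.
At [[yold morra] [plex hesk]], [yold morra] : (s -> e) takes [plex hesk] : s, giving e.
[dax crax]: (s -> e) with (s -> t) — neither is a function whose domain matches the other; composition fails here.

ill-typed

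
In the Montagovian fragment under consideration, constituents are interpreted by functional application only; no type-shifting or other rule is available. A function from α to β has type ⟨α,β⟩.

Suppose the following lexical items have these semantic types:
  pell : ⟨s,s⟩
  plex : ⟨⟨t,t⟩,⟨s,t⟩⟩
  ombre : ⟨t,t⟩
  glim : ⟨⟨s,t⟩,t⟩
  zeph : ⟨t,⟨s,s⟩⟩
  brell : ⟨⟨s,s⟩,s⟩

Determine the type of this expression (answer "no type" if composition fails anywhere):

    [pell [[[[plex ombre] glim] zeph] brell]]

s

[plex ombre] — plex of type ⟨⟨t,t⟩,⟨s,t⟩⟩ combines with ombre of type ⟨t,t⟩: type ⟨s,t⟩.
[[plex ombre] glim] — glim of type ⟨⟨s,t⟩,t⟩ combines with [plex ombre] of type ⟨s,t⟩: type t.
[[[plex ombre] glim] zeph] — zeph of type ⟨t,⟨s,s⟩⟩ combines with [[plex ombre] glim] of type t: type ⟨s,s⟩.
[[[[plex ombre] glim] zeph] brell] — brell of type ⟨⟨s,s⟩,s⟩ combines with [[[plex ombre] glim] zeph] of type ⟨s,s⟩: type s.
[pell [[[[plex ombre] glim] zeph] brell]] — pell of type ⟨s,s⟩ combines with [[[[plex ombre] glim] zeph] brell] of type s: type s.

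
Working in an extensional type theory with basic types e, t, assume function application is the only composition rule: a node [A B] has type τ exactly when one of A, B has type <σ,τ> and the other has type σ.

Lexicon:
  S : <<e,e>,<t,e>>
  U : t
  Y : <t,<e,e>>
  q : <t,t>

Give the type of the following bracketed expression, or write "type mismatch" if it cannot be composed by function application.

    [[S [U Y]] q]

type mismatch

[U Y]: functor Y : <t,<e,e>>, argument U : t; result <e,e>.
[S [U Y]]: functor S : <<e,e>,<t,e>>, argument [U Y] : <e,e>; result <t,e>.
[[S [U Y]] q]: <t,e> and <t,t> cannot combine by function application — type clash.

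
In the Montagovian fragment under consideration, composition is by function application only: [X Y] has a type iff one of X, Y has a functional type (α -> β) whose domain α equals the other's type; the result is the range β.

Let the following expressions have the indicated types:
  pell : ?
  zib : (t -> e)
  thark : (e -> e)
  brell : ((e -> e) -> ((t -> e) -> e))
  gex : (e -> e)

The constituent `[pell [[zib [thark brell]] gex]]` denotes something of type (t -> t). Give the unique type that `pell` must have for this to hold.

[pell [[zib [thark brell]] gex]] must have type (t -> t). The sister [[zib [thark brell]] gex] has type e; that is not a function onto (t -> t), so pell must be the functor, of type (e -> (t -> t)).

(e -> (t -> t))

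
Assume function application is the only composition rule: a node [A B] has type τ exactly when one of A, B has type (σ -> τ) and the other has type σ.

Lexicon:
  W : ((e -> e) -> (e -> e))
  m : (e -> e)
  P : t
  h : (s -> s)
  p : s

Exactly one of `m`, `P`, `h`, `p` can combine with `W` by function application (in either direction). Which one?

m — combines: W : ((e -> e) -> (e -> e)) takes m : (e -> e) as argument, giving (e -> e).
P : t — W needs (e -> e); P needs nothing (atomic); neither fits.
h : (s -> s) — W needs (e -> e); h needs s; neither fits.
p : s — W needs (e -> e); p needs nothing (atomic); neither fits.

m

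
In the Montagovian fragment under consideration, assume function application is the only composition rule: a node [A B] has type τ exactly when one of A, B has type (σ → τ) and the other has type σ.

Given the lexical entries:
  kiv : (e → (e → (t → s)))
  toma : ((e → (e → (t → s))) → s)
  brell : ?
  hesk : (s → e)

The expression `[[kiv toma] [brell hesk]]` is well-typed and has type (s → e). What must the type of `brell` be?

At [[kiv toma] [brell hesk]] (required: (s → e)): [kiv toma] is s, which is not a function with range (s → e); hence [brell hesk] is the functor — type (s → (s → e)).
At [brell hesk] (required: (s → (s → e))): hesk is (s → e), which is not a function with range (s → (s → e)); hence brell is the functor — type ((s → e) → (s → (s → e))).

((s → e) → (s → (s → e)))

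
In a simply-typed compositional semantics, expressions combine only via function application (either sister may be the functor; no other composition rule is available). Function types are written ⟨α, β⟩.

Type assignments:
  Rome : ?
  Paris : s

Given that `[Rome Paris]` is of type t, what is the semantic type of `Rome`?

[Rome Paris] is required to be t. Paris : s cannot yield t as functor, so Rome : ⟨s, t⟩.

⟨s, t⟩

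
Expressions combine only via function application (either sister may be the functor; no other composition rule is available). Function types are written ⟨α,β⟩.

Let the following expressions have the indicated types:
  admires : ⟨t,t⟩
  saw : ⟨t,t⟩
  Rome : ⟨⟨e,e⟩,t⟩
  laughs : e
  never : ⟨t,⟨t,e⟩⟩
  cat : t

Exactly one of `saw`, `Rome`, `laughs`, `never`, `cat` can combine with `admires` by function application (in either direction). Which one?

saw : ⟨t,t⟩ — neither side's domain matches the other.
Rome : ⟨⟨e,e⟩,t⟩ — neither side's domain matches the other.
laughs : e — neither side's domain matches the other.
never : ⟨t,⟨t,e⟩⟩ — neither side's domain matches the other.
cat — combines: admires : ⟨t,t⟩ takes cat : t as argument, giving t.

cat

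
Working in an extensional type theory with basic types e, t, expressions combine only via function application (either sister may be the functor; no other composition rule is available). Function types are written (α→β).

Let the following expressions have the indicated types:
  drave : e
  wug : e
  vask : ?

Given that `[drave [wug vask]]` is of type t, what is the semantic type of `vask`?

(e→(e→t))

[drave [wug vask]] is required to be t. drave : e cannot yield t as functor, so [wug vask] : (e→t).
[wug vask] is required to be (e→t). wug : e cannot yield (e→t) as functor, so vask : (e→(e→t)).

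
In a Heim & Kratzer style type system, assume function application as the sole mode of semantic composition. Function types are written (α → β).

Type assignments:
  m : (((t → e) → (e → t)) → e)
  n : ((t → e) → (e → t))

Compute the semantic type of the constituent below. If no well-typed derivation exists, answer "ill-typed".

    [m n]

e

At [m n], m : (((t → e) → (e → t)) → e) takes n : ((t → e) → (e → t)), giving e.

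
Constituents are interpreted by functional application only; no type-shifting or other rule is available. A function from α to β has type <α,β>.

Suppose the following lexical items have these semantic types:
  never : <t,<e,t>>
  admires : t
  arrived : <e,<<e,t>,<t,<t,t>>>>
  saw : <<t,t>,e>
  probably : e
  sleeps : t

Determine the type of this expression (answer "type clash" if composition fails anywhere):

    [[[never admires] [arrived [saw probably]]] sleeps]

type clash

[never admires]: never is <t,<e,t>>, admires is t; result <e,t>.
[saw probably]: <<t,t>,e> with e — neither is a function whose domain matches the other; composition fails here.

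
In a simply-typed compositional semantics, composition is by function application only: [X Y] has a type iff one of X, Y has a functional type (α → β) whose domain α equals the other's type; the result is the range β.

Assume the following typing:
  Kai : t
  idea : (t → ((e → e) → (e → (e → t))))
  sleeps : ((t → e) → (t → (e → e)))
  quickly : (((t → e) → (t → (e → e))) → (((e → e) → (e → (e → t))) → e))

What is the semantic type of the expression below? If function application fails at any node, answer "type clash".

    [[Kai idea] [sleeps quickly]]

[Kai idea] — idea of type (t → ((e → e) → (e → (e → t)))) combines with Kai of type t: type ((e → e) → (e → (e → t))).
[sleeps quickly] — quickly of type (((t → e) → (t → (e → e))) → (((e → e) → (e → (e → t))) → e)) combines with sleeps of type ((t → e) → (t → (e → e))): type (((e → e) → (e → (e → t))) → e).
[[Kai idea] [sleeps quickly]] — [sleeps quickly] of type (((e → e) → (e → (e → t))) → e) combines with [Kai idea] of type ((e → e) → (e → (e → t))): type e.

e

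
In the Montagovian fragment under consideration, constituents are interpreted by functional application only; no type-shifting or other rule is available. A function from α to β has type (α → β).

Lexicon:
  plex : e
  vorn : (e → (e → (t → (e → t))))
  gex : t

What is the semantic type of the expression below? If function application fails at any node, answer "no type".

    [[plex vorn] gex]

[plex vorn] — vorn of type (e → (e → (t → (e → t)))) combines with plex of type e: type (e → (t → (e → t))).
[[plex vorn] gex]: (e → (t → (e → t))) with t — neither is a function whose domain matches the other; composition fails here.

no type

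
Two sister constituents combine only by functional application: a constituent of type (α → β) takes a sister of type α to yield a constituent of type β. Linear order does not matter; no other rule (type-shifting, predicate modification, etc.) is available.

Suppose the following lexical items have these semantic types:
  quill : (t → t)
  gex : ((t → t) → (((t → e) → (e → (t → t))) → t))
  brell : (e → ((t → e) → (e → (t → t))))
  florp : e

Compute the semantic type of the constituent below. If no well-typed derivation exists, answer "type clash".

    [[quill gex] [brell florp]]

[quill gex]: ((t → t) → (((t → e) → (e → (t → t))) → t)) applied to (t → t) yields (((t → e) → (e → (t → t))) → t).
[brell florp]: (e → ((t → e) → (e → (t → t)))) applied to e yields ((t → e) → (e → (t → t))).
[[quill gex] [brell florp]]: (((t → e) → (e → (t → t))) → t) applied to ((t → e) → (e → (t → t))) yields t.

t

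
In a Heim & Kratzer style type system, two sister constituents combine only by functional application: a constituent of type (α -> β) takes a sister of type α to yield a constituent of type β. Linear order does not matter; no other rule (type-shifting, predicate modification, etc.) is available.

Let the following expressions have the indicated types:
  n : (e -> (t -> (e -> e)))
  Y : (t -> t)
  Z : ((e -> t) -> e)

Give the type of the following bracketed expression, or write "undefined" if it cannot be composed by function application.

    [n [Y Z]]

undefined

[Y Z]: (t -> t) with ((e -> t) -> e) — neither is a function whose domain matches the other; composition fails here.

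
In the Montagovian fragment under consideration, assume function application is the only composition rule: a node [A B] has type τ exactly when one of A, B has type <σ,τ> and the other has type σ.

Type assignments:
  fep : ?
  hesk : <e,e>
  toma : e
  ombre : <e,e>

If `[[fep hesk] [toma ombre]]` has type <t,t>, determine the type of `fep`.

[[fep hesk] [toma ombre]] is required to be <t,t>. [toma ombre] : e cannot yield <t,t> as functor, so [fep hesk] : <e,<t,t>>.
[fep hesk] is required to be <e,<t,t>>. hesk : <e,e> cannot yield <e,<t,t>> as functor, so fep : <<e,e>,<e,<t,t>>>.

<<e,e>,<e,<t,t>>>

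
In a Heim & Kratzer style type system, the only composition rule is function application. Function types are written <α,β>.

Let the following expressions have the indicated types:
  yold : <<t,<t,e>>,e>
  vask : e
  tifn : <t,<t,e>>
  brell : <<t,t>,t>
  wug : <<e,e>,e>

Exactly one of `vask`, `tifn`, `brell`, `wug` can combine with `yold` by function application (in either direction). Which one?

tifn

vask : e — yold needs <t,<t,e>>; vask needs nothing (atomic); neither fits.
tifn — combines: yold : <<t,<t,e>>,e> takes tifn : <t,<t,e>> as argument, giving e.
brell : <<t,t>,t> — yold needs <t,<t,e>>; brell needs <t,t>; neither fits.
wug : <<e,e>,e> — yold needs <t,<t,e>>; wug needs <e,e>; neither fits.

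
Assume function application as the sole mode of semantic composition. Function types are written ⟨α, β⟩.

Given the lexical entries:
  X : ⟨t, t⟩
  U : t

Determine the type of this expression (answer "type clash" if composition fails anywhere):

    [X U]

[X U]: X is ⟨t, t⟩, U is t; result t.

t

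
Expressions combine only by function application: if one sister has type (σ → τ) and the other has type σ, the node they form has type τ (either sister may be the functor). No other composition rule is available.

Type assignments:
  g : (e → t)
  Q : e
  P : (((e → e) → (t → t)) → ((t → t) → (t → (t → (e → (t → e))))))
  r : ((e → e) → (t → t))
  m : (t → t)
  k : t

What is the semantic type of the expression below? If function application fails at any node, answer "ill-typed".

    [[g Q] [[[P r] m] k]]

[g Q]: functor g : (e → t), argument Q : e; result t.
[P r]: functor P : (((e → e) → (t → t)) → ((t → t) → (t → (t → (e → (t → e)))))), argument r : ((e → e) → (t → t)); result ((t → t) → (t → (t → (e → (t → e))))).
[[P r] m]: functor [P r] : ((t → t) → (t → (t → (e → (t → e))))), argument m : (t → t); result (t → (t → (e → (t → e)))).
[[[P r] m] k]: functor [[P r] m] : (t → (t → (e → (t → e)))), argument k : t; result (t → (e → (t → e))).
[[g Q] [[[P r] m] k]]: functor [[[P r] m] k] : (t → (e → (t → e))), argument [g Q] : t; result (e → (t → e)).

(e → (t → e))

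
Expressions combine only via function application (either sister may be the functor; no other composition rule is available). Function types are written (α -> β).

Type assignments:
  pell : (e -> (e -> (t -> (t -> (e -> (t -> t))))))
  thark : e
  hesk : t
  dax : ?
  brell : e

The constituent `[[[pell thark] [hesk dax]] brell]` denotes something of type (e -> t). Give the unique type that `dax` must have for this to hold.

At [[[pell thark] [hesk dax]] brell] (required: (e -> t)): brell is e, which is not a function with range (e -> t); hence [[pell thark] [hesk dax]] is the functor — type (e -> (e -> t)).
At [[pell thark] [hesk dax]] (required: (e -> (e -> t))): [pell thark] is (e -> (t -> (t -> (e -> (t -> t))))), which is not a function with range (e -> (e -> t)); hence [hesk dax] is the functor — type ((e -> (t -> (t -> (e -> (t -> t))))) -> (e -> (e -> t))).
At [hesk dax] (required: ((e -> (t -> (t -> (e -> (t -> t))))) -> (e -> (e -> t)))): hesk is t, which is not a function with range ((e -> (t -> (t -> (e -> (t -> t))))) -> (e -> (e -> t))); hence dax is the functor — type (t -> ((e -> (t -> (t -> (e -> (t -> t))))) -> (e -> (e -> t)))).

(t -> ((e -> (t -> (t -> (e -> (t -> t))))) -> (e -> (e -> t))))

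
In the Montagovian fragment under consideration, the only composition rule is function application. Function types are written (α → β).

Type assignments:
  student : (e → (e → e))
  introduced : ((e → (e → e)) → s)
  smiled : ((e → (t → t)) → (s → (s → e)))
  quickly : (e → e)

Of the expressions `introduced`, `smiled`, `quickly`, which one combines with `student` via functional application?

introduced

introduced — combines: introduced : ((e → (e → e)) → s) takes student : (e → (e → e)) as argument, giving s.
smiled : ((e → (t → t)) → (s → (s → e))) — student needs e; smiled needs (e → (t → t)); neither fits.
quickly : (e → e) — student needs e; quickly needs e; neither fits.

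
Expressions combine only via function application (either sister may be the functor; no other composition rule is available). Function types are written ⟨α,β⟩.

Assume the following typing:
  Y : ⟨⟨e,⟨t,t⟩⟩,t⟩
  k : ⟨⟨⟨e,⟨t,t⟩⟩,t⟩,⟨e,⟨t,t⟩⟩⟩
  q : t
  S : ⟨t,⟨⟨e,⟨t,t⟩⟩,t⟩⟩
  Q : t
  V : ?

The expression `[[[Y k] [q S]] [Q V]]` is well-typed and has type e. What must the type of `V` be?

[[[Y k] [q S]] [Q V]] is required to be e. [[Y k] [q S]] : t cannot yield e as functor, so [Q V] : ⟨t,e⟩.
[Q V] is required to be ⟨t,e⟩. Q : t cannot yield ⟨t,e⟩ as functor, so V : ⟨t,⟨t,e⟩⟩.

⟨t,⟨t,e⟩⟩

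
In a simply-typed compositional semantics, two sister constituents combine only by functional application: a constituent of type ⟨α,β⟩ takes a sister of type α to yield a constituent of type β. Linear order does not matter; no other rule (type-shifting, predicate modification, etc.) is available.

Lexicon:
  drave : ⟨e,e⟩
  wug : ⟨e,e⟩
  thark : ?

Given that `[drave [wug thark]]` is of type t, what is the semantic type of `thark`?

⟨⟨e,e⟩,⟨⟨e,e⟩,t⟩⟩

At [drave [wug thark]] (required: t): drave is ⟨e,e⟩, which is not a function with range t; hence [wug thark] is the functor — type ⟨⟨e,e⟩,t⟩.
At [wug thark] (required: ⟨⟨e,e⟩,t⟩): wug is ⟨e,e⟩, which is not a function with range ⟨⟨e,e⟩,t⟩; hence thark is the functor — type ⟨⟨e,e⟩,⟨⟨e,e⟩,t⟩⟩.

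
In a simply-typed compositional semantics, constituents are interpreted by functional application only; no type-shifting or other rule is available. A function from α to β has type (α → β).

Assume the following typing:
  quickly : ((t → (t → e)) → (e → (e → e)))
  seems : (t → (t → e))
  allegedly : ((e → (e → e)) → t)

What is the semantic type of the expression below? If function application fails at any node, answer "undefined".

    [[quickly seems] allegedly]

t

At [quickly seems], quickly : ((t → (t → e)) → (e → (e → e))) takes seems : (t → (t → e)), giving (e → (e → e)).
At [[quickly seems] allegedly], allegedly : ((e → (e → e)) → t) takes [quickly seems] : (e → (e → e)), giving t.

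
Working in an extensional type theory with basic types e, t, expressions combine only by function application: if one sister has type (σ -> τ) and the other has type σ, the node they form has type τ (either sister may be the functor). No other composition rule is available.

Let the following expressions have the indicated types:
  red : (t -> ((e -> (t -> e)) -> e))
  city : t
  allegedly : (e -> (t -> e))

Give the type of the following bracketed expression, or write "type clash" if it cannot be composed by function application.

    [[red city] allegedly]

e

[red city] — red of type (t -> ((e -> (t -> e)) -> e)) combines with city of type t: type ((e -> (t -> e)) -> e).
[[red city] allegedly] — [red city] of type ((e -> (t -> e)) -> e) combines with allegedly of type (e -> (t -> e)): type e.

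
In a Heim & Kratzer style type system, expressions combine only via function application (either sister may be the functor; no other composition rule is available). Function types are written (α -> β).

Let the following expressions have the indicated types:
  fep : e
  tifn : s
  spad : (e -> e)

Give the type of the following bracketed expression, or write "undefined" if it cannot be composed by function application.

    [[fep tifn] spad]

undefined

[fep tifn]: e with s — neither is a function whose domain matches the other; composition fails here.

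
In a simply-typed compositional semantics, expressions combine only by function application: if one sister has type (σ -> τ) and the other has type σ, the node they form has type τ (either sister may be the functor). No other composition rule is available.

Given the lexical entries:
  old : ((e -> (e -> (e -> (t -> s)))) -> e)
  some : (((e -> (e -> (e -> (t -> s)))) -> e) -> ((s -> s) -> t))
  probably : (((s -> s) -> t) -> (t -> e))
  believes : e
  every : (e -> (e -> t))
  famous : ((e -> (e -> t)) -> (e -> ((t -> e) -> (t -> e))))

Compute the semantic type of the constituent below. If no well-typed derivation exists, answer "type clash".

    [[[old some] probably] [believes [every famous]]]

(t -> e)

[old some]: functor some : (((e -> (e -> (e -> (t -> s)))) -> e) -> ((s -> s) -> t)), argument old : ((e -> (e -> (e -> (t -> s)))) -> e); result ((s -> s) -> t).
[[old some] probably]: functor probably : (((s -> s) -> t) -> (t -> e)), argument [old some] : ((s -> s) -> t); result (t -> e).
[every famous]: functor famous : ((e -> (e -> t)) -> (e -> ((t -> e) -> (t -> e)))), argument every : (e -> (e -> t)); result (e -> ((t -> e) -> (t -> e))).
[believes [every famous]]: functor [every famous] : (e -> ((t -> e) -> (t -> e))), argument believes : e; result ((t -> e) -> (t -> e)).
[[[old some] probably] [believes [every famous]]]: functor [believes [every famous]] : ((t -> e) -> (t -> e)), argument [[old some] probably] : (t -> e); result (t -> e).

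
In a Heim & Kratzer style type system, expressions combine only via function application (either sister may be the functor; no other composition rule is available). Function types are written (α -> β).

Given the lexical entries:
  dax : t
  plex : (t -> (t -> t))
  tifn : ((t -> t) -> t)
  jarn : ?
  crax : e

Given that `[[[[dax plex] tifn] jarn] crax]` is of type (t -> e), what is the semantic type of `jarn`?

(t -> (e -> (t -> e)))

[[[[dax plex] tifn] jarn] crax] is required to be (t -> e). crax : e cannot yield (t -> e) as functor, so [[[dax plex] tifn] jarn] : (e -> (t -> e)).
[[[dax plex] tifn] jarn] is required to be (e -> (t -> e)). [[dax plex] tifn] : t cannot yield (e -> (t -> e)) as functor, so jarn : (t -> (e -> (t -> e))).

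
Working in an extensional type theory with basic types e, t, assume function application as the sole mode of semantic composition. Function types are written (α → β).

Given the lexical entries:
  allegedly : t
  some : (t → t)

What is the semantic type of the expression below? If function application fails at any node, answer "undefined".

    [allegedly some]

[allegedly some]: some is (t → t), allegedly is t; result t.

t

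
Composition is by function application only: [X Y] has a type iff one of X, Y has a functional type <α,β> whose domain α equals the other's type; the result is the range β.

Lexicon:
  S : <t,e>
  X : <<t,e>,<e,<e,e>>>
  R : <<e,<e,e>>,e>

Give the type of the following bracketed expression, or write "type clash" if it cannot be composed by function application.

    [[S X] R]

At [S X], X : <<t,e>,<e,<e,e>>> takes S : <t,e>, giving <e,<e,e>>.
At [[S X] R], R : <<e,<e,e>>,e> takes [S X] : <e,<e,e>>, giving e.

e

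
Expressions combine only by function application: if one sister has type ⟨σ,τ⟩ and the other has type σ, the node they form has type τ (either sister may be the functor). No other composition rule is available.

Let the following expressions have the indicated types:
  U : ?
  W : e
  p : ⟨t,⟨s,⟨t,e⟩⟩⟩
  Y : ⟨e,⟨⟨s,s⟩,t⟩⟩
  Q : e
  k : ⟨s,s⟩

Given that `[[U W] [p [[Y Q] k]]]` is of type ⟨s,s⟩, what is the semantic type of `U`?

[[U W] [p [[Y Q] k]]] is required to be ⟨s,s⟩. [p [[Y Q] k]] : ⟨s,⟨t,e⟩⟩ cannot yield ⟨s,s⟩ as functor, so [U W] : ⟨⟨s,⟨t,e⟩⟩,⟨s,s⟩⟩.
[U W] is required to be ⟨⟨s,⟨t,e⟩⟩,⟨s,s⟩⟩. W : e cannot yield ⟨⟨s,⟨t,e⟩⟩,⟨s,s⟩⟩ as functor, so U : ⟨e,⟨⟨s,⟨t,e⟩⟩,⟨s,s⟩⟩⟩.

⟨e,⟨⟨s,⟨t,e⟩⟩,⟨s,s⟩⟩⟩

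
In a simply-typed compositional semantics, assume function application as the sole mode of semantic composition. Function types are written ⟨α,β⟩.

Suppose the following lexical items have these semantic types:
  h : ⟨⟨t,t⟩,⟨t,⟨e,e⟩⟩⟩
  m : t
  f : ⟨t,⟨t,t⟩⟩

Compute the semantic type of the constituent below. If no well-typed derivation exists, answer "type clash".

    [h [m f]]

[m f]: functor f : ⟨t,⟨t,t⟩⟩, argument m : t; result ⟨t,t⟩.
[h [m f]]: functor h : ⟨⟨t,t⟩,⟨t,⟨e,e⟩⟩⟩, argument [m f] : ⟨t,t⟩; result ⟨t,⟨e,e⟩⟩.

⟨t,⟨e,e⟩⟩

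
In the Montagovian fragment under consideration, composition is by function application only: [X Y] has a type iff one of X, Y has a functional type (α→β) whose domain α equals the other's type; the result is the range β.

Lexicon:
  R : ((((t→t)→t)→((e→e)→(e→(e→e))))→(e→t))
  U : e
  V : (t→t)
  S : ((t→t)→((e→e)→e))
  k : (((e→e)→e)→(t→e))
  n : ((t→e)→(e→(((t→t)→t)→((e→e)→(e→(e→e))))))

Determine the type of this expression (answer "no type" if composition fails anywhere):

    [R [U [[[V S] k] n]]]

[V S]: functor S : ((t→t)→((e→e)→e)), argument V : (t→t); result ((e→e)→e).
[[V S] k]: functor k : (((e→e)→e)→(t→e)), argument [V S] : ((e→e)→e); result (t→e).
[[[V S] k] n]: functor n : ((t→e)→(e→(((t→t)→t)→((e→e)→(e→(e→e)))))), argument [[V S] k] : (t→e); result (e→(((t→t)→t)→((e→e)→(e→(e→e))))).
[U [[[V S] k] n]]: functor [[[V S] k] n] : (e→(((t→t)→t)→((e→e)→(e→(e→e))))), argument U : e; result (((t→t)→t)→((e→e)→(e→(e→e)))).
[R [U [[[V S] k] n]]]: functor R : ((((t→t)→t)→((e→e)→(e→(e→e))))→(e→t)), argument [U [[[V S] k] n]] : (((t→t)→t)→((e→e)→(e→(e→e)))); result (e→t).

(e→t)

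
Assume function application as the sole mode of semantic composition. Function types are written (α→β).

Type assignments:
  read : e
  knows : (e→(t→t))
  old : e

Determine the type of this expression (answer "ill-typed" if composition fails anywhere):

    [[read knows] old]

ill-typed

[read knows]: knows is (e→(t→t)), read is e; result (t→t).
At [[read knows] old]: neither (t→t) nor e can take the other as argument; the node is ill-typed.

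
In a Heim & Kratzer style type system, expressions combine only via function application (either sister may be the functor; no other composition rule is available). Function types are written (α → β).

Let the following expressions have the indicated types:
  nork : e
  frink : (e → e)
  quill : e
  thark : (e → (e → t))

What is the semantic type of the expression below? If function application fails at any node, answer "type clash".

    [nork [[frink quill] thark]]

t

[frink quill] — frink of type (e → e) combines with quill of type e: type e.
[[frink quill] thark] — thark of type (e → (e → t)) combines with [frink quill] of type e: type (e → t).
[nork [[frink quill] thark]] — [[frink quill] thark] of type (e → t) combines with nork of type e: type t.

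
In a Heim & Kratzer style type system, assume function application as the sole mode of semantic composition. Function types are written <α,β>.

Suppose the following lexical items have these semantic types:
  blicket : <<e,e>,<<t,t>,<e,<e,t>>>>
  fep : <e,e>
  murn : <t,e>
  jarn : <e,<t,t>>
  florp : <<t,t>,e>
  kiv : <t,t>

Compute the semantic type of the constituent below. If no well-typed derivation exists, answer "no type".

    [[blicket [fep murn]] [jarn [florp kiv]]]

no type

[fep murn]: <e,e> with <t,e> — neither is a function whose domain matches the other; composition fails here.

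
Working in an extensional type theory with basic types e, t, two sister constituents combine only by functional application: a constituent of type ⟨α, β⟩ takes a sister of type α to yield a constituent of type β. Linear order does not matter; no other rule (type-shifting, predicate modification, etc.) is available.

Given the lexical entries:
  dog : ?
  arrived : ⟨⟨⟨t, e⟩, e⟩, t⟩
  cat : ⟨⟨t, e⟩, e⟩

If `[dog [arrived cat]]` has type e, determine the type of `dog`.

⟨t, e⟩

For [dog [arrived cat]] to have type e with [arrived cat] of type t, dog must be the function: dog : ⟨t, e⟩.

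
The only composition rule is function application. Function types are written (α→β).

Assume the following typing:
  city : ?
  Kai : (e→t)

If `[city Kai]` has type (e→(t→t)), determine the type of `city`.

At [city Kai] (required: (e→(t→t))): Kai is (e→t), which is not a function with range (e→(t→t)); hence city is the functor — type ((e→t)→(e→(t→t))).

((e→t)→(e→(t→t)))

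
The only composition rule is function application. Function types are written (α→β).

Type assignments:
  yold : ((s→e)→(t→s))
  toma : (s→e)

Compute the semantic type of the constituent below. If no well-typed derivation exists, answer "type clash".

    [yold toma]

At [yold toma], yold : ((s→e)→(t→s)) takes toma : (s→e), giving (t→s).

(t→s)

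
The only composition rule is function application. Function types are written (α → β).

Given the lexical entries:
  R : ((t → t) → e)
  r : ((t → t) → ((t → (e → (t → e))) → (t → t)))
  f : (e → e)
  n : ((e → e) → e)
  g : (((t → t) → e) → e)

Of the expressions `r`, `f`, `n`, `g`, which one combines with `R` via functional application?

r : ((t → t) → ((t → (e → (t → e))) → (t → t))) — does not combine with R.
f : (e → e) — does not combine with R.
n : ((e → e) → e) — does not combine with R.
g — combines: g : (((t → t) → e) → e) takes R : ((t → t) → e) as argument, giving e.

g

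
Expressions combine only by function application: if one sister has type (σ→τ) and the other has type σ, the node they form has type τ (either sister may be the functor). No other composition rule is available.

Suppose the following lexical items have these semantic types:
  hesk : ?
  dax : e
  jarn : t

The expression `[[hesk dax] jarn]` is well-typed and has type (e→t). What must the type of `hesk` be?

[[hesk dax] jarn] is required to be (e→t). jarn : t cannot yield (e→t) as functor, so [hesk dax] : (t→(e→t)).
[hesk dax] is required to be (t→(e→t)). dax : e cannot yield (t→(e→t)) as functor, so hesk : (e→(t→(e→t))).

(e→(t→(e→t)))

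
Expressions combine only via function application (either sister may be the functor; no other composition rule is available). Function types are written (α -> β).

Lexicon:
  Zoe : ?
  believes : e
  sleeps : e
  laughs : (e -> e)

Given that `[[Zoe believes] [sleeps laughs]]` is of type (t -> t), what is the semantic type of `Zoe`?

For [[Zoe believes] [sleeps laughs]] to have type (t -> t) with [sleeps laughs] of type e, [Zoe believes] must be the function: [Zoe believes] : (e -> (t -> t)).
For [Zoe believes] to have type (e -> (t -> t)) with believes of type e, Zoe must be the function: Zoe : (e -> (e -> (t -> t))).

(e -> (e -> (t -> t)))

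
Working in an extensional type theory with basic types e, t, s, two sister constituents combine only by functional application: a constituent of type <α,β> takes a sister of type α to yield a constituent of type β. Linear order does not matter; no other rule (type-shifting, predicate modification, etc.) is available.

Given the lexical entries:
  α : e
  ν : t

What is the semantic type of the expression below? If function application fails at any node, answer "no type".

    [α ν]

[α ν]: e with t — neither is a function whose domain matches the other; composition fails here.

no type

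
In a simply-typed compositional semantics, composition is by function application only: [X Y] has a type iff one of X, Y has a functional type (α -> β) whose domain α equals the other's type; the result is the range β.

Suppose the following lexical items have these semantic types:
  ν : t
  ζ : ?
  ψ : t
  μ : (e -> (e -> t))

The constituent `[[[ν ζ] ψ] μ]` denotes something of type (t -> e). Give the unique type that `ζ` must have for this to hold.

[[[ν ζ] ψ] μ] must have type (t -> e). The sister μ has type (e -> (e -> t)); that is not a function onto (t -> e), so [[ν ζ] ψ] must be the functor, of type ((e -> (e -> t)) -> (t -> e)).
[[ν ζ] ψ] must have type ((e -> (e -> t)) -> (t -> e)). The sister ψ has type t; that is not a function onto ((e -> (e -> t)) -> (t -> e)), so [ν ζ] must be the functor, of type (t -> ((e -> (e -> t)) -> (t -> e))).
[ν ζ] must have type (t -> ((e -> (e -> t)) -> (t -> e))). The sister ν has type t; that is not a function onto (t -> ((e -> (e -> t)) -> (t -> e))), so ζ must be the functor, of type (t -> (t -> ((e -> (e -> t)) -> (t -> e)))).

(t -> (t -> ((e -> (e -> t)) -> (t -> e))))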